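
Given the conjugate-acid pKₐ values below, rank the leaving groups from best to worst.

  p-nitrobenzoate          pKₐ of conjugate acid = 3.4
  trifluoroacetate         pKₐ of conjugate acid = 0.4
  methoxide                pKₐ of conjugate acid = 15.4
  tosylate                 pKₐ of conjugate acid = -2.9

tosylate > trifluoroacetate > p-nitrobenzoate > methoxide

Lower conjugate-acid pKₐ ⇒ weaker base ⇒ better leaving group.
Sorting by the given values: tosylate (-2.9), trifluoroacetate (0.4), p-nitrobenzoate (3.4), methoxide (15.4).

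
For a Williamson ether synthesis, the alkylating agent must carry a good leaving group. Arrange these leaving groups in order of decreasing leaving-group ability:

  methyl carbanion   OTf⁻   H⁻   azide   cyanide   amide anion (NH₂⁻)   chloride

OTf⁻: pKₐ(CF₃SO₃H (triflic acid)) ≈ -14 — charge spread over three oxygens and a CF₃ group; the premier leaving group in synthesis
chloride: pKₐ(HCl) ≈ -7
azide: pKₐ(HN₃) ≈ 4.7
cyanide: pKₐ(HCN) ≈ 9.2 — sp carbon stabilises the charge somewhat, but still a poor LG
H⁻: pKₐ(H₂) ≈ 36 — extremely strong base; leaves only in special hydride-transfer contexts
amide anion (NH₂⁻): pKₐ(NH₃) ≈ 38
methyl carbanion: pKₐ(CH₄) ≈ 48 — unstabilised carbanion; the worst conceivable leaving group

OTf⁻ > chloride > azide > cyanide > H⁻ > amide anion (NH₂⁻) > methyl carbanion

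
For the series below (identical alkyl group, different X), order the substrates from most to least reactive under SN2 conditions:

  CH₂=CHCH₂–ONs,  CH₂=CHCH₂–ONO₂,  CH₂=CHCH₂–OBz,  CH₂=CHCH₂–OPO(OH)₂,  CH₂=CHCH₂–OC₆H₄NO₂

CH₂=CHCH₂–ONs > CH₂=CHCH₂–ONO₂ > CH₂=CHCH₂–OPO(OH)₂ > CH₂=CHCH₂–OBz > CH₂=CHCH₂–OC₆H₄NO₂

The skeletons are identical, so relative rate is governed entirely by leaving-group ability.
Rank by basicity of the departing species: weakest base leaves most easily.
CH₂=CHCH₂–ONs loses ONs⁻: pKₐ(p-O₂NC₆H₄SO₃H) ≈ -3.5
CH₂=CHCH₂–ONO₂ loses NO₃⁻: pKₐ(HNO₃) ≈ -1.3
CH₂=CHCH₂–OPO(OH)₂ loses H₂PO₄⁻: pKₐ(H₃PO₄) ≈ 2.1
CH₂=CHCH₂–OBz loses PhCOO⁻: pKₐ(C₆H₅COOH) ≈ 4.2
CH₂=CHCH₂–OC₆H₄NO₂ loses p-O₂N–C₆H₄–O⁻: pKₐ(p-nitrophenol) ≈ 7.2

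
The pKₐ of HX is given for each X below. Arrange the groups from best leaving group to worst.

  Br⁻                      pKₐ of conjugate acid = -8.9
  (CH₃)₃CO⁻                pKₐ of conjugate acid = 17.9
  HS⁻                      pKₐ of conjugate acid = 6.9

Lower conjugate-acid pKₐ ⇒ weaker base ⇒ better leaving group.
Sorting by the given values: Br⁻ (-8.9), HS⁻ (6.9), (CH₃)₃CO⁻ (17.9).

Br⁻ > HS⁻ > (CH₃)₃CO⁻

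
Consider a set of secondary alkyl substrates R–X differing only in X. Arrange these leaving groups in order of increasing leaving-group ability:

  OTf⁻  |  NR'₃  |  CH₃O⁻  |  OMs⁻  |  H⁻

The more stable X⁻ (or X) is on its own — i.e. the weaker a base it is — the better a leaving group it makes.
OTf⁻: pKₐ(CF₃SO₃H (triflic acid)) ≈ -14 — charge spread over three oxygens and a CF₃ group; the premier leaving group in synthesis
OMs⁻: pKₐ(CH₃SO₃H (MsOH)) ≈ -1.9 — resonance-delocalised alkanesulfonate
NR'₃: pKₐ(R'₃NH⁺) ≈ 10.7 — neutral but still a fairly strong base; Hofmann-elimination LG
CH₃O⁻: pKₐ(CH₃OH) ≈ 15.5 — strong base; alkoxides do not leave unassisted
H⁻: pKₐ(H₂) ≈ 36 — extremely strong base; leaves only in special hydride-transfer contexts
The question asks for worst first, so the sequence is read in increasing leaving-group ability.

H⁻ < CH₃O⁻ < NR'₃ < OMs⁻ < OTf⁻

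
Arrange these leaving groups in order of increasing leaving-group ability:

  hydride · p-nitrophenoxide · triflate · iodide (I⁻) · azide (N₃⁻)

A good leaving group is a weak base: the lower the pKₐ of its conjugate acid, the more readily it departs.
triflate: pKₐ(CF₃SO₃H (triflic acid)) ≈ -14 — charge spread over three oxygens and a CF₃ group; the premier leaving group in synthesis
iodide (I⁻): pKₐ(HI) ≈ -10
azide (N₃⁻): pKₐ(HN₃) ≈ 4.7 — linear, resonance-stabilised
p-nitrophenoxide: pKₐ(p-nitrophenol) ≈ 7.2
hydride: pKₐ(H₂) ≈ 36 — extremely strong base; leaves only in special hydride-transfer contexts
Listed from poorest to best leaving group as asked.

hydride < p-nitrophenoxide < azide (N₃⁻) < iodide (I⁻) < triflate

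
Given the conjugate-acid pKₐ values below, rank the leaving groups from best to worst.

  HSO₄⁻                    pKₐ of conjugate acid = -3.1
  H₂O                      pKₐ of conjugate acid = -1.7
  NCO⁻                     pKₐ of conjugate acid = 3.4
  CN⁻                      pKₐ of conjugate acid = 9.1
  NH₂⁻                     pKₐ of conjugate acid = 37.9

Lower conjugate-acid pKₐ ⇒ weaker base ⇒ better leaving group.
Sorting by the given values: HSO₄⁻ (-3.1), H₂O (-1.7), NCO⁻ (3.4), CN⁻ (9.1), NH₂⁻ (37.9).

HSO₄⁻ > H₂O > NCO⁻ > CN⁻ > NH₂⁻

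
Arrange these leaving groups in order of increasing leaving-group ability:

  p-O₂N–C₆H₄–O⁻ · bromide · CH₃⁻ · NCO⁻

A good leaving group is a weak base: the lower the pKₐ of its conjugate acid, the more readily it departs.
bromide: pKₐ(HBr) ≈ -9
NCO⁻: pKₐ(HOCN) ≈ 3.5
p-O₂N–C₆H₄–O⁻: pKₐ(p-nitrophenol) ≈ 7.2
CH₃⁻: pKₐ(CH₄) ≈ 48
The question asks for worst first, so the sequence is read in increasing leaving-group ability.

CH₃⁻ < p-O₂N–C₆H₄–O⁻ < NCO⁻ < bromide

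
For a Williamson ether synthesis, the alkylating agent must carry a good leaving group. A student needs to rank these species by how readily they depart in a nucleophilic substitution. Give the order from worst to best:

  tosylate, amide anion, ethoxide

The more stable X⁻ (or X) is on its own — i.e. the weaker a base it is — the better a leaving group it makes.
tosylate: pKₐ(p-CH₃C₆H₄SO₃H (TsOH)) ≈ -2.8
ethoxide: pKₐ(CH₃CH₂OH) ≈ 16
amide anion: pKₐ(NH₃) ≈ 38 — extremely strong base; never a leaving group
Listed from poorest to best leaving group as asked.

amide anion < ethoxide < tosylate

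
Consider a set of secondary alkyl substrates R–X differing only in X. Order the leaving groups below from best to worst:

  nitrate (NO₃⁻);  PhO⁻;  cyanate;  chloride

Leaving-group ability tracks the stability of the departed species; conjugate-acid pKₐ is the usual yardstick (lower pKₐ → better LG).
chloride: pKₐ(HCl) ≈ -7 — moderately weak base
nitrate (NO₃⁻): pKₐ(HNO₃) ≈ -1.3 — resonance-delocalised over three oxygens
cyanate: pKₐ(HOCN) ≈ 3.5
PhO⁻: pKₐ(C₆H₅OH (phenol)) ≈ 10 — resonance into the ring helps, but still a poor LG

chloride > nitrate (NO₃⁻) > cyanate > PhO⁻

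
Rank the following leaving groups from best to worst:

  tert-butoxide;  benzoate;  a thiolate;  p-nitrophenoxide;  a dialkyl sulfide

A good leaving group is a weak base: the lower the pKₐ of its conjugate acid, the more readily it departs.
a dialkyl sulfide: pKₐ(R'₂SH⁺) ≈ -7
benzoate: pKₐ(C₆H₅COOH) ≈ 4.2 — aryl carboxylate
p-nitrophenoxide: pKₐ(p-nitrophenol) ≈ 7.2 — nitro group delocalises the charge; the classic chromogenic LG
a thiolate: pKₐ(RSH (a thiol)) ≈ 10.5 — moderately basic; rarely leaves without activation
tert-butoxide: pKₐ(t-BuOH) ≈ 18 — bulky, strongly basic alkoxide

a dialkyl sulfide > benzoate > p-nitrophenoxide > a thiolate > tert-butoxide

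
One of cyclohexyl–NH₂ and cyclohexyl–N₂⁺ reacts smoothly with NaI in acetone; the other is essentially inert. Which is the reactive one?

From cyclohexyl–NH₂ the departing group would be NH₂⁻ (pKₐ(NH₃) ≈ 38). Extremely strong base; never a leaving group.
From cyclohexyl–N₂⁺ the leaving group is N₂ (no meaningful conjugate acid; N₂ departs as an exceptionally stable neutral molecule).
(In practice cyclohexyl–N₂⁺ is made from cyclohexyl–NH₂ by diazotisation (NaNO₂ / HCl, 0 °C), generating a diazonium salt that expels N₂.)

cyclohexyl–N₂⁺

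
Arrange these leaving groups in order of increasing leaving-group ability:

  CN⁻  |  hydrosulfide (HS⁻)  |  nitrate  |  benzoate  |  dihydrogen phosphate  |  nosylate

The more stable X⁻ (or X) is on its own — i.e. the weaker a base it is — the better a leaving group it makes.
nosylate: pKₐ(p-O₂NC₆H₄SO₃H) ≈ -3.5
nitrate: pKₐ(HNO₃) ≈ -1.3
dihydrogen phosphate: pKₐ(H₃PO₄) ≈ 2.1 — moderate base; biological leaving group after further activation
benzoate: pKₐ(C₆H₅COOH) ≈ 4.2 — aryl carboxylate
hydrosulfide (HS⁻): pKₐ(H₂S) ≈ 7 — larger and more polarisable than the oxygen analogue
CN⁻: pKₐ(HCN) ≈ 9.2
Reversing gives the worst-to-best order requested.

CN⁻ < hydrosulfide (HS⁻) < benzoate < dihydrogen phosphate < nitrate < nosylate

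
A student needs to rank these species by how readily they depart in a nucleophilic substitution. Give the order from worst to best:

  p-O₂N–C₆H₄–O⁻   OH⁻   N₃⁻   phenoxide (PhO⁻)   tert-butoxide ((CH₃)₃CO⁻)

The more stable X⁻ (or X) is on its own — i.e. the weaker a base it is — the better a leaving group it makes.
N₃⁻: pKₐ(HN₃) ≈ 4.7
p-O₂N–C₆H₄–O⁻: pKₐ(p-nitrophenol) ≈ 7.2 — nitro group delocalises the charge; the classic chromogenic LG
phenoxide (PhO⁻): pKₐ(C₆H₅OH (phenol)) ≈ 10
OH⁻: pKₐ(H₂O) ≈ 15.7
tert-butoxide ((CH₃)₃CO⁻): pKₐ(t-BuOH) ≈ 18 — bulky, strongly basic alkoxide
Reversing gives the worst-to-best order requested.

tert-butoxide ((CH₃)₃CO⁻) < OH⁻ < phenoxide (PhO⁻) < p-O₂N–C₆H₄–O⁻ < N₃⁻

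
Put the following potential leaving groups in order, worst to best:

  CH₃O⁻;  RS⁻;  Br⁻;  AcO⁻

Leaving-group ability tracks the stability of the departed species; conjugate-acid pKₐ is the usual yardstick (lower pKₐ → better LG).
Br⁻: pKₐ(HBr) ≈ -9 — weak base; good leaving group
AcO⁻: pKₐ(CH₃COOH) ≈ 4.8
RS⁻: pKₐ(RSH (a thiol)) ≈ 10.5
CH₃O⁻: pKₐ(CH₃OH) ≈ 15.5
Reversing gives the worst-to-best order requested.

CH₃O⁻ < RS⁻ < AcO⁻ < Br⁻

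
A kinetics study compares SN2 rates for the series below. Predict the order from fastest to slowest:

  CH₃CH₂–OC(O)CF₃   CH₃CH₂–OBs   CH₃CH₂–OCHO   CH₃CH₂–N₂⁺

CH₃CH₂–N₂⁺ > CH₃CH₂–OBs > CH₃CH₂–OC(O)CF₃ > CH₃CH₂–OCHO

With the same alkyl group throughout, only the leaving group differentiates the rates.
The more stable X⁻ (or X) is on its own — i.e. the weaker a base it is — the better a leaving group it makes.
CH₃CH₂–N₂⁺ loses N₂: no meaningful conjugate acid; N₂ departs as an exceptionally stable neutral molecule
CH₃CH₂–OBs loses OBs⁻: pKₐ(p-BrC₆H₄SO₃H) ≈ -2.8
CH₃CH₂–OC(O)CF₃ loses CF₃COO⁻: pKₐ(CF₃COOH) ≈ 0.2
CH₃CH₂–OCHO loses HCOO⁻: pKₐ(HCOOH) ≈ 3.8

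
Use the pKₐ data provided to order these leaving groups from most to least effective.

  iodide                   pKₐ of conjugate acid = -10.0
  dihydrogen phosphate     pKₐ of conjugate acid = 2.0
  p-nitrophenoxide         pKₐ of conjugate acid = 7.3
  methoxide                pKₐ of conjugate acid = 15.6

Lower conjugate-acid pKₐ ⇒ weaker base ⇒ better leaving group.
Sorting by the given values: iodide (-10.0), dihydrogen phosphate (2.0), p-nitrophenoxide (7.3), methoxide (15.6).

iodide > dihydrogen phosphate > p-nitrophenoxide > methoxide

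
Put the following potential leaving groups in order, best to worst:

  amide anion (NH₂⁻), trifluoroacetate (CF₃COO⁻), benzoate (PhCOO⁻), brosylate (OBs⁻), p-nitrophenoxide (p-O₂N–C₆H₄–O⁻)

Leaving-group ability tracks the stability of the departed species; conjugate-acid pKₐ is the usual yardstick (lower pKₐ → better LG).
brosylate (OBs⁻): pKₐ(p-BrC₆H₄SO₃H) ≈ -2.8
trifluoroacetate (CF₃COO⁻): pKₐ(CF₃COOH) ≈ 0.2 — strongly electron-withdrawing CF₃ stabilises the carboxylate
benzoate (PhCOO⁻): pKₐ(C₆H₅COOH) ≈ 4.2 — aryl carboxylate
p-nitrophenoxide (p-O₂N–C₆H₄–O⁻): pKₐ(p-nitrophenol) ≈ 7.2
amide anion (NH₂⁻): pKₐ(NH₃) ≈ 38 — extremely strong base; never a leaving group

brosylate (OBs⁻) > trifluoroacetate (CF₃COO⁻) > benzoate (PhCOO⁻) > p-nitrophenoxide (p-O₂N–C₆H₄–O⁻) > amide anion (NH₂⁻)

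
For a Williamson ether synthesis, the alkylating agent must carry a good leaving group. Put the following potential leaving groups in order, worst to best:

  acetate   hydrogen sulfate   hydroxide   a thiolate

hydroxide < a thiolate < acetate < hydrogen sulfate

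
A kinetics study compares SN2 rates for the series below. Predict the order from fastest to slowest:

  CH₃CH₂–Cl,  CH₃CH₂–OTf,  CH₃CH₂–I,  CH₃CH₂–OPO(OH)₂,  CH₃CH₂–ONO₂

CH₃CH₂–OTf > CH₃CH₂–I > CH₃CH₂–Cl > CH₃CH₂–ONO₂ > CH₃CH₂–OPO(OH)₂

Same R in every case — rank the leaving groups.
Rank by basicity of the departing species: weakest base leaves most easily.
CH₃CH₂–OTf loses OTf⁻: pKₐ(CF₃SO₃H (triflic acid)) ≈ -14
CH₃CH₂–I loses I⁻: pKₐ(HI) ≈ -10
CH₃CH₂–Cl loses Cl⁻: pKₐ(HCl) ≈ -7
CH₃CH₂–ONO₂ loses NO₃⁻: pKₐ(HNO₃) ≈ -1.3
CH₃CH₂–OPO(OH)₂ loses H₂PO₄⁻: pKₐ(H₃PO₄) ≈ 2.1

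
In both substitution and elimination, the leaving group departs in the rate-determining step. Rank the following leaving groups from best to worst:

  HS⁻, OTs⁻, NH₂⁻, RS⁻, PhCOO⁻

OTs⁻ > PhCOO⁻ > HS⁻ > RS⁻ > NH₂⁻

A good leaving group is a weak base: the lower the pKₐ of its conjugate acid, the more readily it departs.
OTs⁻: pKₐ(p-CH₃C₆H₄SO₃H (TsOH)) ≈ -2.8
PhCOO⁻: pKₐ(C₆H₅COOH) ≈ 4.2 — aryl carboxylate
HS⁻: pKₐ(H₂S) ≈ 7
RS⁻: pKₐ(RSH (a thiol)) ≈ 10.5 — moderately basic; rarely leaves without activation
NH₂⁻: pKₐ(NH₃) ≈ 38 — extremely strong base; never a leaving group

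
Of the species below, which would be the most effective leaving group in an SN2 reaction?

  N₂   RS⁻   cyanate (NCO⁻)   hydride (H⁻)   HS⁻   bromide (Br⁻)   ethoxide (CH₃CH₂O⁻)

N₂

Leaving-group ability tracks the stability of the departed species; conjugate-acid pKₐ is the usual yardstick (lower pKₐ → better LG).
N₂: no meaningful conjugate acid; N₂ departs as an exceptionally stable neutral molecule
bromide (Br⁻): pKₐ(HBr) ≈ -9
cyanate (NCO⁻): pKₐ(HOCN) ≈ 3.5
HS⁻: pKₐ(H₂S) ≈ 7
RS⁻: pKₐ(RSH (a thiol)) ≈ 10.5
ethoxide (CH₃CH₂O⁻): pKₐ(CH₃CH₂OH) ≈ 16
hydride (H⁻): pKₐ(H₂) ≈ 36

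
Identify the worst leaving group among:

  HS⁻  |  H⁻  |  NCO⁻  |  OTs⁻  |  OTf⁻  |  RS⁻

H⁻

Rank by basicity of the departing species: weakest base leaves most easily.
OTf⁻: pKₐ(CF₃SO₃H (triflic acid)) ≈ -14
OTs⁻: pKₐ(p-CH₃C₆H₄SO₃H (TsOH)) ≈ -2.8
NCO⁻: pKₐ(HOCN) ≈ 3.5
HS⁻: pKₐ(H₂S) ≈ 7
RS⁻: pKₐ(RSH (a thiol)) ≈ 10.5
H⁻: pKₐ(H₂) ≈ 36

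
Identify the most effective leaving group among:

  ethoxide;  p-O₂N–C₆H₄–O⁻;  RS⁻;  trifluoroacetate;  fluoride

trifluoroacetate

trifluoroacetate: pKₐ(CF₃COOH) ≈ 0.2
fluoride: pKₐ(HF) ≈ 3.2
p-O₂N–C₆H₄–O⁻: pKₐ(p-nitrophenol) ≈ 7.2
RS⁻: pKₐ(RSH (a thiol)) ≈ 10.5
ethoxide: pKₐ(CH₃CH₂OH) ≈ 16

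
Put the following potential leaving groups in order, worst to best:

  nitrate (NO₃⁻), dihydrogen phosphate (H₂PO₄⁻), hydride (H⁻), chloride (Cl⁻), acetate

hydride (H⁻) < acetate < dihydrogen phosphate (H₂PO₄⁻) < nitrate (NO₃⁻) < chloride (Cl⁻)

chloride (Cl⁻): pKₐ(HCl) ≈ -7 — moderately weak base
nitrate (NO₃⁻): pKₐ(HNO₃) ≈ -1.3 — resonance-delocalised over three oxygens
dihydrogen phosphate (H₂PO₄⁻): pKₐ(H₃PO₄) ≈ 2.1
acetate: pKₐ(CH₃COOH) ≈ 4.8
hydride (H⁻): pKₐ(H₂) ≈ 36 — extremely strong base; leaves only in special hydride-transfer contexts
Listed from poorest to best leaving group as asked.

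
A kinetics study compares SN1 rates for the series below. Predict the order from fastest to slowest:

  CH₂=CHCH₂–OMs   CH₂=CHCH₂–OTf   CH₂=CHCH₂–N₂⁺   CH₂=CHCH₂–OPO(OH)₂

The skeletons are identical, so relative rate is governed entirely by leaving-group ability.
Rank by basicity of the departing species: weakest base leaves most easily.
CH₂=CHCH₂–N₂⁺ loses N₂: no meaningful conjugate acid; N₂ departs as an exceptionally stable neutral molecule
CH₂=CHCH₂–OTf loses OTf⁻: pKₐ(CF₃SO₃H (triflic acid)) ≈ -14
CH₂=CHCH₂–OMs loses OMs⁻: pKₐ(CH₃SO₃H (MsOH)) ≈ -1.9
CH₂=CHCH₂–OPO(OH)₂ loses H₂PO₄⁻: pKₐ(H₃PO₄) ≈ 2.1

CH₂=CHCH₂–N₂⁺ > CH₂=CHCH₂–OTf > CH₂=CHCH₂–OMs > CH₂=CHCH₂–OPO(OH)₂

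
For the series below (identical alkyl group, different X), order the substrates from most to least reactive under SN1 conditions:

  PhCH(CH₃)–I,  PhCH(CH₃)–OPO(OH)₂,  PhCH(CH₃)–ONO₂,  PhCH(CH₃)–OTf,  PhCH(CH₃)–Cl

PhCH(CH₃)–OTf > PhCH(CH₃)–I > PhCH(CH₃)–Cl > PhCH(CH₃)–ONO₂ > PhCH(CH₃)–OPO(OH)₂

Same R in every case — rank the leaving groups.
Rank by basicity of the departing species: weakest base leaves most easily.
PhCH(CH₃)–OTf loses OTf⁻: pKₐ(CF₃SO₃H (triflic acid)) ≈ -14
PhCH(CH₃)–I loses I⁻: pKₐ(HI) ≈ -10
PhCH(CH₃)–Cl loses Cl⁻: pKₐ(HCl) ≈ -7
PhCH(CH₃)–ONO₂ loses NO₃⁻: pKₐ(HNO₃) ≈ -1.3
PhCH(CH₃)–OPO(OH)₂ loses H₂PO₄⁻: pKₐ(H₃PO₄) ≈ 2.1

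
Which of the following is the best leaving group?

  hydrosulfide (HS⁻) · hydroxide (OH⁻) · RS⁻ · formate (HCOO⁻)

A good leaving group is a weak base: the lower the pKₐ of its conjugate acid, the more readily it departs.
formate (HCOO⁻): pKₐ(HCOOH) ≈ 3.8
hydrosulfide (HS⁻): pKₐ(H₂S) ≈ 7
RS⁻: pKₐ(RSH (a thiol)) ≈ 10.5
hydroxide (OH⁻): pKₐ(H₂O) ≈ 15.7

formate (HCOO⁻)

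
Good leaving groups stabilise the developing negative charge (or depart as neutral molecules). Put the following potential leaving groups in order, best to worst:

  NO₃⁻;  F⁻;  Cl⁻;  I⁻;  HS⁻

I⁻ > Cl⁻ > NO₃⁻ > F⁻ > HS⁻

I⁻: pKₐ(HI) ≈ -10 — large, highly polarisable; very weak base
Cl⁻: pKₐ(HCl) ≈ -7 — moderately weak base
NO₃⁻: pKₐ(HNO₃) ≈ -1.3 — resonance-delocalised over three oxygens
F⁻: pKₐ(HF) ≈ 3.2 — small and strongly basic; the poor halide leaving group
HS⁻: pKₐ(H₂S) ≈ 7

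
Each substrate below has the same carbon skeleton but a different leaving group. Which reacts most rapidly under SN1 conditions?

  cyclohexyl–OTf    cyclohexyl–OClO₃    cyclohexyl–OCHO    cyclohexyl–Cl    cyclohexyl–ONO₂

cyclohexyl–OTf

With the same alkyl group throughout, only the leaving group differentiates the rates.
The more stable X⁻ (or X) is on its own — i.e. the weaker a base it is — the better a leaving group it makes.
cyclohexyl–OTf loses OTf⁻: pKₐ(CF₃SO₃H (triflic acid)) ≈ -14
cyclohexyl–OClO₃ loses ClO₄⁻: pKₐ(HClO₄) ≈ -10
cyclohexyl–Cl loses Cl⁻: pKₐ(HCl) ≈ -7
cyclohexyl–ONO₂ loses NO₃⁻: pKₐ(HNO₃) ≈ -1.3
cyclohexyl–OCHO loses HCOO⁻: pKₐ(HCOOH) ≈ 3.8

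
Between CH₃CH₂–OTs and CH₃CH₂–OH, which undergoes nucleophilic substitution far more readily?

From CH₃CH₂–OH the departing group would be OH⁻ (pKₐ(H₂O) ≈ 15.7). Strong base; essentially never leaves without prior activation.
From CH₃CH₂–OTs the leaving group is OTs⁻ (pKₐ(p-CH₃C₆H₄SO₃H (TsOH)) ≈ -2.8). Resonance-delocalised arenesulfonate.
(In practice CH₃CH₂–OTs is made from CH₃CH₂–OH by treatment with TsCl / pyridine, converting the hydroxyl into a tosylate.)

CH₃CH₂–OTs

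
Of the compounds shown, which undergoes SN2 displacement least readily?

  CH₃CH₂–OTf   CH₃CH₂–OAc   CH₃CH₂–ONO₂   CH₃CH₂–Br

CH₃CH₂–OAc

Same R in every case — rank the leaving groups.
A good leaving group is a weak base: the lower the pKₐ of its conjugate acid, the more readily it departs.
CH₃CH₂–OTf loses OTf⁻: pKₐ(CF₃SO₃H (triflic acid)) ≈ -14
CH₃CH₂–Br loses Br⁻: pKₐ(HBr) ≈ -9
CH₃CH₂–ONO₂ loses NO₃⁻: pKₐ(HNO₃) ≈ -1.3
CH₃CH₂–OAc loses AcO⁻: pKₐ(CH₃COOH) ≈ 4.8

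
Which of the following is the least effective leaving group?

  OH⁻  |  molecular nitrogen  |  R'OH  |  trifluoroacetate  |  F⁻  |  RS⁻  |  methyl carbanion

Rank by basicity of the departing species: weakest base leaves most easily.
molecular nitrogen: no meaningful conjugate acid; N₂ departs as an exceptionally stable neutral molecule
R'OH: pKₐ(R'OH₂⁺) ≈ -2.4
trifluoroacetate: pKₐ(CF₃COOH) ≈ 0.2
F⁻: pKₐ(HF) ≈ 3.2
RS⁻: pKₐ(RSH (a thiol)) ≈ 10.5
OH⁻: pKₐ(H₂O) ≈ 15.7
methyl carbanion: pKₐ(CH₄) ≈ 48

methyl carbanion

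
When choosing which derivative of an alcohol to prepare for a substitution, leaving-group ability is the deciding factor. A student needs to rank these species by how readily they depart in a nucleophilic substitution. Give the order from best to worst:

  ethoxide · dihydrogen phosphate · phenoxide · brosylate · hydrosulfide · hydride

brosylate > dihydrogen phosphate > hydrosulfide > phenoxide > ethoxide > hydride

Rank by basicity of the departing species: weakest base leaves most easily.
brosylate: pKₐ(p-BrC₆H₄SO₃H) ≈ -2.8 — arenesulfonate with a p-bromo substituent
dihydrogen phosphate: pKₐ(H₃PO₄) ≈ 2.1
hydrosulfide: pKₐ(H₂S) ≈ 7
phenoxide: pKₐ(C₆H₅OH (phenol)) ≈ 10 — resonance into the ring helps, but still a poor LG
ethoxide: pKₐ(CH₃CH₂OH) ≈ 16 — strong base; alkoxides do not leave unassisted
hydride: pKₐ(H₂) ≈ 36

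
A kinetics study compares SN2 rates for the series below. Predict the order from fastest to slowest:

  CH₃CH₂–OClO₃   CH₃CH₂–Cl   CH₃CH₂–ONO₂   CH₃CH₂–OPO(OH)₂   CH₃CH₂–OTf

CH₃CH₂–OTf > CH₃CH₂–OClO₃ > CH₃CH₂–Cl > CH₃CH₂–ONO₂ > CH₃CH₂–OPO(OH)₂

Same R in every case — rank the leaving groups.
Rank by basicity of the departing species: weakest base leaves most easily.
CH₃CH₂–OTf loses OTf⁻: pKₐ(CF₃SO₃H (triflic acid)) ≈ -14
CH₃CH₂–OClO₃ loses ClO₄⁻: pKₐ(HClO₄) ≈ -10
CH₃CH₂–Cl loses Cl⁻: pKₐ(HCl) ≈ -7
CH₃CH₂–ONO₂ loses NO₃⁻: pKₐ(HNO₃) ≈ -1.3
CH₃CH₂–OPO(OH)₂ loses H₂PO₄⁻: pKₐ(H₃PO₄) ≈ 2.1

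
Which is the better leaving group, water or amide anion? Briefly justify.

water is the better leaving group.
pKₐ(H₃O⁺) ≈ -1.7 versus pKₐ(NH₃) ≈ 38: water is the much weaker base.
Neutral; leaves from a protonated alcohol (R–OH₂⁺).

water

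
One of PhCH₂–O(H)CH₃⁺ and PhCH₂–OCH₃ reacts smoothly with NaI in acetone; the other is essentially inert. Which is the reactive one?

From PhCH₂–OCH₃ the departing group would be CH₃O⁻ (pKₐ(CH₃OH) ≈ 15.5). Strong base; alkoxides do not leave unassisted.
From PhCH₂–O(H)CH₃⁺ the leaving group is R'OH (pKₐ(R'OH₂⁺) ≈ -2.4). Neutral; leaves from a protonated ether (an oxonium ion, R–O(H)R'⁺).
(In practice PhCH₂–O(H)CH₃⁺ is made from PhCH₂–OCH₃ by protonation with concentrated HI, allowing neutral methanol, rather than methoxide, to depart.)

PhCH₂–O(H)CH₃⁺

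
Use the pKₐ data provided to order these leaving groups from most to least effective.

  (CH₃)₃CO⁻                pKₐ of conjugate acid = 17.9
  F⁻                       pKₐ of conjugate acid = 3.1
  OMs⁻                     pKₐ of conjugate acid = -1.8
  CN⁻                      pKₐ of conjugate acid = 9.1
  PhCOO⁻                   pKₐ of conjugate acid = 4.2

OMs⁻ > F⁻ > PhCOO⁻ > CN⁻ > (CH₃)₃CO⁻

Lower conjugate-acid pKₐ ⇒ weaker base ⇒ better leaving group.
Sorting by the given values: OMs⁻ (-1.8), F⁻ (3.1), PhCOO⁻ (4.2), CN⁻ (9.1), (CH₃)₃CO⁻ (17.9).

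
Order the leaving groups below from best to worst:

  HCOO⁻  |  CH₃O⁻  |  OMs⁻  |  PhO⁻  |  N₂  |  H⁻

N₂ > OMs⁻ > HCOO⁻ > PhO⁻ > CH₃O⁻ > H⁻

Rank by basicity of the departing species: weakest base leaves most easily.
N₂: no meaningful conjugate acid; N₂ departs as an exceptionally stable neutral molecule
OMs⁻: pKₐ(CH₃SO₃H (MsOH)) ≈ -1.9
HCOO⁻: pKₐ(HCOOH) ≈ 3.8
PhO⁻: pKₐ(C₆H₅OH (phenol)) ≈ 10
CH₃O⁻: pKₐ(CH₃OH) ≈ 15.5
H⁻: pKₐ(H₂) ≈ 36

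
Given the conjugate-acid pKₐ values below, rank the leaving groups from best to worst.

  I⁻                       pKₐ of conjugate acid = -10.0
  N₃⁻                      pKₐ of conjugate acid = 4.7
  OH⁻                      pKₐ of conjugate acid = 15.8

Lower conjugate-acid pKₐ ⇒ weaker base ⇒ better leaving group.
Sorting by the given values: I⁻ (-10.0), N₃⁻ (4.7), OH⁻ (15.8).

I⁻ > N₃⁻ > OH⁻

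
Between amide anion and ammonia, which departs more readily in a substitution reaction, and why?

ammonia is the better leaving group.
pKₐ(NH₄⁺) ≈ 9.2 versus pKₐ(NH₃) ≈ 38: ammonia is the much weaker base.
Neutral but moderately basic; leaves from R–NH₃⁺.

ammonia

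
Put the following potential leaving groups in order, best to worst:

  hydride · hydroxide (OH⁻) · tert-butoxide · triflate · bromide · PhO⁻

Rank by basicity of the departing species: weakest base leaves most easily.
triflate: pKₐ(CF₃SO₃H (triflic acid)) ≈ -14
bromide: pKₐ(HBr) ≈ -9
PhO⁻: pKₐ(C₆H₅OH (phenol)) ≈ 10
hydroxide (OH⁻): pKₐ(H₂O) ≈ 15.7
tert-butoxide: pKₐ(t-BuOH) ≈ 18
hydride: pKₐ(H₂) ≈ 36

triflate > bromide > PhO⁻ > hydroxide (OH⁻) > tert-butoxide > hydride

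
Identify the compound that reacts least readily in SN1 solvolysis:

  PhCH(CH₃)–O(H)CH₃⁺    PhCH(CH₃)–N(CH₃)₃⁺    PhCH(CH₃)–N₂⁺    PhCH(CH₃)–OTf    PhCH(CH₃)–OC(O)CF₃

PhCH(CH₃)–N(CH₃)₃⁺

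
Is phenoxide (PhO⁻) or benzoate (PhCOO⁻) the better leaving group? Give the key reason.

benzoate (PhCOO⁻)

benzoate (PhCOO⁻) is the better leaving group.
pKₐ(C₆H₅COOH) ≈ 4.2 versus pKₐ(C₆H₅OH (phenol)) ≈ 10: benzoate (PhCOO⁻) is the much weaker base.
Aryl carboxylate.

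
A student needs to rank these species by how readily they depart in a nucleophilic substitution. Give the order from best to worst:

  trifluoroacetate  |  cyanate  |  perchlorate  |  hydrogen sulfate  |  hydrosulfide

perchlorate > hydrogen sulfate > trifluoroacetate > cyanate > hydrosulfide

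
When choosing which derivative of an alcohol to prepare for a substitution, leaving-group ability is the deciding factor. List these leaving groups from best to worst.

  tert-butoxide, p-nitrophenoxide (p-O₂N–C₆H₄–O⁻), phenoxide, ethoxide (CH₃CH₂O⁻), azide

azide > p-nitrophenoxide (p-O₂N–C₆H₄–O⁻) > phenoxide > ethoxide (CH₃CH₂O⁻) > tert-butoxide

Rank by basicity of the departing species: weakest base leaves most easily.
azide: pKₐ(HN₃) ≈ 4.7
p-nitrophenoxide (p-O₂N–C₆H₄–O⁻): pKₐ(p-nitrophenol) ≈ 7.2 — nitro group delocalises the charge; the classic chromogenic LG
phenoxide: pKₐ(C₆H₅OH (phenol)) ≈ 10
ethoxide (CH₃CH₂O⁻): pKₐ(CH₃CH₂OH) ≈ 16 — strong base; alkoxides do not leave unassisted
tert-butoxide: pKₐ(t-BuOH) ≈ 18 — bulky, strongly basic alkoxide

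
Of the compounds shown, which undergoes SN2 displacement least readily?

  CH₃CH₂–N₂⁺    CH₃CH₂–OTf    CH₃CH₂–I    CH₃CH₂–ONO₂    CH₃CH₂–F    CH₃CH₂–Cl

CH₃CH₂–F

Same R in every case — rank the leaving groups.
A good leaving group is a weak base: the lower the pKₐ of its conjugate acid, the more readily it departs.
CH₃CH₂–N₂⁺ loses N₂: no meaningful conjugate acid; N₂ departs as an exceptionally stable neutral molecule
CH₃CH₂–OTf loses OTf⁻: pKₐ(CF₃SO₃H (triflic acid)) ≈ -14
CH₃CH₂–I loses I⁻: pKₐ(HI) ≈ -10
CH₃CH₂–Cl loses Cl⁻: pKₐ(HCl) ≈ -7
CH₃CH₂–ONO₂ loses NO₃⁻: pKₐ(HNO₃) ≈ -1.3
CH₃CH₂–F loses F⁻: pKₐ(HF) ≈ 3.2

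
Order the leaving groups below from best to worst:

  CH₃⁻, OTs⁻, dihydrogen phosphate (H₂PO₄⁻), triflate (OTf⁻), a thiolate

Rank by basicity of the departing species: weakest base leaves most easily.
triflate (OTf⁻): pKₐ(CF₃SO₃H (triflic acid)) ≈ -14
OTs⁻: pKₐ(p-CH₃C₆H₄SO₃H (TsOH)) ≈ -2.8 — resonance-delocalised arenesulfonate
dihydrogen phosphate (H₂PO₄⁻): pKₐ(H₃PO₄) ≈ 2.1
a thiolate: pKₐ(RSH (a thiol)) ≈ 10.5 — moderately basic; rarely leaves without activation
CH₃⁻: pKₐ(CH₄) ≈ 48 — unstabilised carbanion; the worst conceivable leaving group

triflate (OTf⁻) > OTs⁻ > dihydrogen phosphate (H₂PO₄⁻) > a thiolate > CH₃⁻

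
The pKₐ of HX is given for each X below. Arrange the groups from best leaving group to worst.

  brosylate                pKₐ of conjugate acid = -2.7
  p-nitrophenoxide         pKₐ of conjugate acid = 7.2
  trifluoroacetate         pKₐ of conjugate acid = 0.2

Lower conjugate-acid pKₐ ⇒ weaker base ⇒ better leaving group.
Sorting by the given values: brosylate (-2.7), trifluoroacetate (0.2), p-nitrophenoxide (7.2).

brosylate > trifluoroacetate > p-nitrophenoxide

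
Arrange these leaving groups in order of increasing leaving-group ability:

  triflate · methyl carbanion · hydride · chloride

methyl carbanion < hydride < chloride < triflate

Rank by basicity of the departing species: weakest base leaves most easily.
triflate: pKₐ(CF₃SO₃H (triflic acid)) ≈ -14
chloride: pKₐ(HCl) ≈ -7 — moderately weak base
hydride: pKₐ(H₂) ≈ 36 — extremely strong base; leaves only in special hydride-transfer contexts
methyl carbanion: pKₐ(CH₄) ≈ 48
The question asks for worst first, so the sequence is read in increasing leaving-group ability.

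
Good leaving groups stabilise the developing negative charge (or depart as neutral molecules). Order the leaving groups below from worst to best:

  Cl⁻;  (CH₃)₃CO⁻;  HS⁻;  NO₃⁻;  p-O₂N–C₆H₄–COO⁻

(CH₃)₃CO⁻ < HS⁻ < p-O₂N–C₆H₄–COO⁻ < NO₃⁻ < Cl⁻

Leaving-group ability tracks the stability of the departed species; conjugate-acid pKₐ is the usual yardstick (lower pKₐ → better LG).
Cl⁻: pKₐ(HCl) ≈ -7
NO₃⁻: pKₐ(HNO₃) ≈ -1.3 — resonance-delocalised over three oxygens
p-O₂N–C₆H₄–COO⁻: pKₐ(p-nitrobenzoic acid) ≈ 3.4
HS⁻: pKₐ(H₂S) ≈ 7 — larger and more polarisable than the oxygen analogue
(CH₃)₃CO⁻: pKₐ(t-BuOH) ≈ 18
Listed from poorest to best leaving group as asked.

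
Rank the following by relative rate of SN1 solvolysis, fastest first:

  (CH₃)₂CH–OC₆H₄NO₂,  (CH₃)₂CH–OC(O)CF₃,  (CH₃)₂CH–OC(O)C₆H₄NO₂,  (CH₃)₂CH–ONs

(CH₃)₂CH–ONs > (CH₃)₂CH–OC(O)CF₃ > (CH₃)₂CH–OC(O)C₆H₄NO₂ > (CH₃)₂CH–OC₆H₄NO₂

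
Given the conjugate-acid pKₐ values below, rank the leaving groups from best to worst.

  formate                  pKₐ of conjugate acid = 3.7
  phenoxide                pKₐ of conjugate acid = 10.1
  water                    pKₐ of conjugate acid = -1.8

Lower conjugate-acid pKₐ ⇒ weaker base ⇒ better leaving group.
Sorting by the given values: water (-1.8), formate (3.7), phenoxide (10.1).

water > formate > phenoxide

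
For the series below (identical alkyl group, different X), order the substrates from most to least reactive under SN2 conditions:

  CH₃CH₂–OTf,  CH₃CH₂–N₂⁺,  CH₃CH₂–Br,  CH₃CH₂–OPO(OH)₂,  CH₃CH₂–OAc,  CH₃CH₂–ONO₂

CH₃CH₂–N₂⁺ > CH₃CH₂–OTf > CH₃CH₂–Br > CH₃CH₂–ONO₂ > CH₃CH₂–OPO(OH)₂ > CH₃CH₂–OAc

The skeletons are identical, so relative rate is governed entirely by leaving-group ability.
Leaving-group ability tracks the stability of the departed species; conjugate-acid pKₐ is the usual yardstick (lower pKₐ → better LG).
CH₃CH₂–N₂⁺ loses N₂: no meaningful conjugate acid; N₂ departs as an exceptionally stable neutral molecule
CH₃CH₂–OTf loses OTf⁻: pKₐ(CF₃SO₃H (triflic acid)) ≈ -14
CH₃CH₂–Br loses Br⁻: pKₐ(HBr) ≈ -9
CH₃CH₂–ONO₂ loses NO₃⁻: pKₐ(HNO₃) ≈ -1.3
CH₃CH₂–OPO(OH)₂ loses H₂PO₄⁻: pKₐ(H₃PO₄) ≈ 2.1
CH₃CH₂–OAc loses AcO⁻: pKₐ(CH₃COOH) ≈ 4.8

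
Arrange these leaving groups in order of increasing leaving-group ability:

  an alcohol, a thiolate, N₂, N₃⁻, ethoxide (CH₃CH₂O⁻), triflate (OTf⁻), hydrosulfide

The more stable X⁻ (or X) is on its own — i.e. the weaker a base it is — the better a leaving group it makes.
N₂: no meaningful conjugate acid; N₂ departs as an exceptionally stable neutral molecule
triflate (OTf⁻): pKₐ(CF₃SO₃H (triflic acid)) ≈ -14 — charge spread over three oxygens and a CF₃ group; the premier leaving group in synthesis
an alcohol: pKₐ(R'OH₂⁺) ≈ -2.4 — neutral; leaves from a protonated ether (an oxonium ion, R–O(H)R'⁺)
N₃⁻: pKₐ(HN₃) ≈ 4.7 — linear, resonance-stabilised
hydrosulfide: pKₐ(H₂S) ≈ 7
a thiolate: pKₐ(RSH (a thiol)) ≈ 10.5 — moderately basic; rarely leaves without activation
ethoxide (CH₃CH₂O⁻): pKₐ(CH₃CH₂OH) ≈ 16
Reversing gives the worst-to-best order requested.

ethoxide (CH₃CH₂O⁻) < a thiolate < hydrosulfide < N₃⁻ < an alcohol < triflate (OTf⁻) < N₂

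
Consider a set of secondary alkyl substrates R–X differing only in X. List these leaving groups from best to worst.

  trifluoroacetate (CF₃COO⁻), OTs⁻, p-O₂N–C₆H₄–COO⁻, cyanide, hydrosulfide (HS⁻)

The more stable X⁻ (or X) is on its own — i.e. the weaker a base it is — the better a leaving group it makes.
OTs⁻: pKₐ(p-CH₃C₆H₄SO₃H (TsOH)) ≈ -2.8
trifluoroacetate (CF₃COO⁻): pKₐ(CF₃COOH) ≈ 0.2
p-O₂N–C₆H₄–COO⁻: pKₐ(p-nitrobenzoic acid) ≈ 3.4 — electron-withdrawing nitro group stabilises the carboxylate
hydrosulfide (HS⁻): pKₐ(H₂S) ≈ 7 — larger and more polarisable than the oxygen analogue
cyanide: pKₐ(HCN) ≈ 9.2 — sp carbon stabilises the charge somewhat, but still a poor LG

OTs⁻ > trifluoroacetate (CF₃COO⁻) > p-O₂N–C₆H₄–COO⁻ > hydrosulfide (HS⁻) > cyanide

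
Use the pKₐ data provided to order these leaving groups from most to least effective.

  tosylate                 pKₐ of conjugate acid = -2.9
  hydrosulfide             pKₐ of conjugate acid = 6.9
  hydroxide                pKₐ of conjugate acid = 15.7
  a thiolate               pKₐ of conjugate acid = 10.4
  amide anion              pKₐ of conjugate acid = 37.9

tosylate > hydrosulfide > a thiolate > hydroxide > amide anion

Lower conjugate-acid pKₐ ⇒ weaker base ⇒ better leaving group.
Sorting by the given values: tosylate (-2.9), hydrosulfide (6.9), a thiolate (10.4), hydroxide (15.7), amide anion (37.9).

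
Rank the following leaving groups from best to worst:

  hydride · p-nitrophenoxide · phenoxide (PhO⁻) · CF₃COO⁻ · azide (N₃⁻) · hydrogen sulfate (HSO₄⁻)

Rank by basicity of the departing species: weakest base leaves most easily.
hydrogen sulfate (HSO₄⁻): pKₐ(H₂SO₄) ≈ -3
CF₃COO⁻: pKₐ(CF₃COOH) ≈ 0.2
azide (N₃⁻): pKₐ(HN₃) ≈ 4.7 — linear, resonance-stabilised
p-nitrophenoxide: pKₐ(p-nitrophenol) ≈ 7.2
phenoxide (PhO⁻): pKₐ(C₆H₅OH (phenol)) ≈ 10
hydride: pKₐ(H₂) ≈ 36 — extremely strong base; leaves only in special hydride-transfer contexts

hydrogen sulfate (HSO₄⁻) > CF₃COO⁻ > azide (N₃⁻) > p-nitrophenoxide > phenoxide (PhO⁻) > hydride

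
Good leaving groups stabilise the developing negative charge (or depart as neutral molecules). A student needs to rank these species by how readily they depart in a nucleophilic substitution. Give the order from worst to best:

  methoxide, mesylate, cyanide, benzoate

The more stable X⁻ (or X) is on its own — i.e. the weaker a base it is — the better a leaving group it makes.
mesylate: pKₐ(CH₃SO₃H (MsOH)) ≈ -1.9
benzoate: pKₐ(C₆H₅COOH) ≈ 4.2
cyanide: pKₐ(HCN) ≈ 9.2
methoxide: pKₐ(CH₃OH) ≈ 15.5
Reversing gives the worst-to-best order requested.

methoxide < cyanide < benzoate < mesylate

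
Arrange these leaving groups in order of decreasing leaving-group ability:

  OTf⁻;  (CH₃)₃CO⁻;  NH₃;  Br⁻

OTf⁻: pKₐ(CF₃SO₃H (triflic acid)) ≈ -14
Br⁻: pKₐ(HBr) ≈ -9
NH₃: pKₐ(NH₄⁺) ≈ 9.2
(CH₃)₃CO⁻: pKₐ(t-BuOH) ≈ 18

OTf⁻ > Br⁻ > NH₃ > (CH₃)₃CO⁻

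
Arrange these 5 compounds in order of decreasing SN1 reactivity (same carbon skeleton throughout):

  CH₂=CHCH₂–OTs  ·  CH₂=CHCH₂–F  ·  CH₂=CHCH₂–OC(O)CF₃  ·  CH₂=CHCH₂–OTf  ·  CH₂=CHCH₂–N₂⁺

CH₂=CHCH₂–N₂⁺ > CH₂=CHCH₂–OTf > CH₂=CHCH₂–OTs > CH₂=CHCH₂–OC(O)CF₃ > CH₂=CHCH₂–F

Same R in every case — rank the leaving groups.
A good leaving group is a weak base: the lower the pKₐ of its conjugate acid, the more readily it departs.
CH₂=CHCH₂–N₂⁺ loses N₂: no meaningful conjugate acid; N₂ departs as an exceptionally stable neutral molecule
CH₂=CHCH₂–OTf loses OTf⁻: pKₐ(CF₃SO₃H (triflic acid)) ≈ -14
CH₂=CHCH₂–OTs loses OTs⁻: pKₐ(p-CH₃C₆H₄SO₃H (TsOH)) ≈ -2.8
CH₂=CHCH₂–OC(O)CF₃ loses CF₃COO⁻: pKₐ(CF₃COOH) ≈ 0.2
CH₂=CHCH₂–F loses F⁻: pKₐ(HF) ≈ 3.2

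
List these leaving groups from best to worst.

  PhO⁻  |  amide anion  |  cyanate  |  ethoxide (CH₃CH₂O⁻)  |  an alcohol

an alcohol: pKₐ(R'OH₂⁺) ≈ -2.4 — neutral; leaves from a protonated ether (an oxonium ion, R–O(H)R'⁺)
cyanate: pKₐ(HOCN) ≈ 3.5 — resonance between N and O
PhO⁻: pKₐ(C₆H₅OH (phenol)) ≈ 10 — resonance into the ring helps, but still a poor LG
ethoxide (CH₃CH₂O⁻): pKₐ(CH₃CH₂OH) ≈ 16
amide anion: pKₐ(NH₃) ≈ 38

an alcohol > cyanate > PhO⁻ > ethoxide (CH₃CH₂O⁻) > amide anion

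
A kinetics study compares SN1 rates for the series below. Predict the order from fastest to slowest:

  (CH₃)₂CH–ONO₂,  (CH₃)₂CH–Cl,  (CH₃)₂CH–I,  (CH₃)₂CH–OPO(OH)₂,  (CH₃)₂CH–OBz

(CH₃)₂CH–I > (CH₃)₂CH–Cl > (CH₃)₂CH–ONO₂ > (CH₃)₂CH–OPO(OH)₂ > (CH₃)₂CH–OBz

With the same alkyl group throughout, only the leaving group differentiates the rates.
Leaving-group ability tracks the stability of the departed species; conjugate-acid pKₐ is the usual yardstick (lower pKₐ → better LG).
(CH₃)₂CH–I loses I⁻: pKₐ(HI) ≈ -10
(CH₃)₂CH–Cl loses Cl⁻: pKₐ(HCl) ≈ -7
(CH₃)₂CH–ONO₂ loses NO₃⁻: pKₐ(HNO₃) ≈ -1.3
(CH₃)₂CH–OPO(OH)₂ loses H₂PO₄⁻: pKₐ(H₃PO₄) ≈ 2.1
(CH₃)₂CH–OBz loses PhCOO⁻: pKₐ(C₆H₅COOH) ≈ 4.2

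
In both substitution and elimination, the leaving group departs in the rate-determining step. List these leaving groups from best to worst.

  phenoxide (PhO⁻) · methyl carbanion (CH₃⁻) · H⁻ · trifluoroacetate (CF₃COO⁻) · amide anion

Rank by basicity of the departing species: weakest base leaves most easily.
trifluoroacetate (CF₃COO⁻): pKₐ(CF₃COOH) ≈ 0.2 — strongly electron-withdrawing CF₃ stabilises the carboxylate
phenoxide (PhO⁻): pKₐ(C₆H₅OH (phenol)) ≈ 10
H⁻: pKₐ(H₂) ≈ 36 — extremely strong base; leaves only in special hydride-transfer contexts
amide anion: pKₐ(NH₃) ≈ 38
methyl carbanion (CH₃⁻): pKₐ(CH₄) ≈ 48

trifluoroacetate (CF₃COO⁻) > phenoxide (PhO⁻) > H⁻ > amide anion > methyl carbanion (CH₃⁻)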